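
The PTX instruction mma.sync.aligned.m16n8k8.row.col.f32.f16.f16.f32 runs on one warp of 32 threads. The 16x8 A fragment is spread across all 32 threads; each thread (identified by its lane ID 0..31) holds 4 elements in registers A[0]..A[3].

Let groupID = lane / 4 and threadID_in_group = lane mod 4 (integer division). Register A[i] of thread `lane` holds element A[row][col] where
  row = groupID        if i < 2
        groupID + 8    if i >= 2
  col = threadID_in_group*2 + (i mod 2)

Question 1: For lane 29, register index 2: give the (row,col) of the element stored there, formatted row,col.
15,2

29: gid=7,tid=1
[2] (7+8,1*2+0) = (15,2)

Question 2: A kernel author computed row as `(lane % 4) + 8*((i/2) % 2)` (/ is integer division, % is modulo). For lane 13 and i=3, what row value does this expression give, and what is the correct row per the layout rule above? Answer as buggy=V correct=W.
`(lane % 4) + 8*((i/2) % 2)`[13,3]→9
lane 13: G=3 (13/4), T=1 (13%4)
i=3: r=3+8=11, c=1*2+1=3
row: 9 vs 11

buggy=9 correct=11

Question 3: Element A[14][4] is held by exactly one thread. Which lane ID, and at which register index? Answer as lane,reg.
r:14=>grp=6,rB=1  c:4=>tig=2,lo=0
L=6*4+2=26  i=1*2+0=2

26,2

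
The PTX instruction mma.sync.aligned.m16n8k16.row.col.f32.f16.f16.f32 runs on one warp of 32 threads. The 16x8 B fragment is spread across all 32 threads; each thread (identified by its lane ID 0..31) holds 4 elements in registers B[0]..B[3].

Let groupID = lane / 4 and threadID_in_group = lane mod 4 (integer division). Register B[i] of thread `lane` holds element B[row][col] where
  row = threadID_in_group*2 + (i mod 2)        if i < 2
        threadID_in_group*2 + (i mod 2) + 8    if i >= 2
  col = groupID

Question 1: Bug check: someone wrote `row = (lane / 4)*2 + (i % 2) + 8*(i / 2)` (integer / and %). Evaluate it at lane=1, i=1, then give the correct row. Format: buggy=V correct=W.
`(lane / 4)*2 + (i % 2) + 8*(i / 2)`[1,1]⇒1
L=1⇒gr=1>>2=0, th=1&3=1
[1]⇒row 1·2+1+0=3  col gr=0
row: 1 vs 3

buggy=1 correct=3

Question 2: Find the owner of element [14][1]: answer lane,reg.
7,2

c=1⇒gr=1  r=14⇒Rb=1,th=3,odd=0
L=1*4+3=7  i=1*2+0=2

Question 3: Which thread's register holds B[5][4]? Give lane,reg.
18,1

c: 4->gid=4  r: 5->r8=0,tid=2,i&1=1
L=4*4+2=18  i=0*2+1=1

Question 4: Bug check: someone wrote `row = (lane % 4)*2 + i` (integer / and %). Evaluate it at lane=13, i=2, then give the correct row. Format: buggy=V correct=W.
buggy=4 correct=10

`(lane % 4)*2 + i`[13,2]->4
13: g=3,t=1
[2] (1*2+0+8,3) = (10,3)
row: 4 vs 10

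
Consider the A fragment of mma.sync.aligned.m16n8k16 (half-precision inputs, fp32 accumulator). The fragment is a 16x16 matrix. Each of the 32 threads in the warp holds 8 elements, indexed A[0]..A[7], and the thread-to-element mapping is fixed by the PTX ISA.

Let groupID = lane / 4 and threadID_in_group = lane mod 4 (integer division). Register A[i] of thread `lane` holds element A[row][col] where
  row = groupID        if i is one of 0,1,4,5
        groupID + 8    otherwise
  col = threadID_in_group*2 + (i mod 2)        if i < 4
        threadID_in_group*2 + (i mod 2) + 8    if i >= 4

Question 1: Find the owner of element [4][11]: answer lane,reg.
r=4→G=4,rhi=0  c=11→chi=1,T=1,p=1
L=4*4+1=17  i=1*4+0*2+1=5

17,5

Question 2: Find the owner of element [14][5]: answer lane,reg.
r=14->g=6,rb=1  c=5->cb=0,t=2,b0=1
L=6*4+2=26  i=0*4+1*2+1=3

26,3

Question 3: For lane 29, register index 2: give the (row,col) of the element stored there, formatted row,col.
L=29->g=29>>2=7, t=29&3=1
[2]->row 7+8=15  col 1·2+0+0=2

15,2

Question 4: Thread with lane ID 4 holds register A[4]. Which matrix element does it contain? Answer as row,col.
1,8

lane 4→4/4=1, 4 mod 4=0
i=4  r:1+0→1  c:2·0+0+8→8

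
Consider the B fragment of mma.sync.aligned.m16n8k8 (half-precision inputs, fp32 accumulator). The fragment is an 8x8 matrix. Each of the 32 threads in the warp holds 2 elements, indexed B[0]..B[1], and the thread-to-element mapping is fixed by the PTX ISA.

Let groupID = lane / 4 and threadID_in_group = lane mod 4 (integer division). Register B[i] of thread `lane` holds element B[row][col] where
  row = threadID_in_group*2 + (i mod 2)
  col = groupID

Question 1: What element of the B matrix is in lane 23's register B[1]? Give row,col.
lane 23: gid=5 (23/4), tid=3 (23%4)
i=1: r=3*2+1=7, c=gid=5

7,5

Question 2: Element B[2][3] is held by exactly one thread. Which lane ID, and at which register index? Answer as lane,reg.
c=3->g=3  r=2->t=1,b0=0
L=3*4+1=13  i=0=0

13,0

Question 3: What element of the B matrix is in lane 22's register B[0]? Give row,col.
lane 22→22/4=5, 22 mod 4=2
i=0  r:2·2+0→4  c:5

4,5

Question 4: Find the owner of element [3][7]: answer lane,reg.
29,1

c:7=>grp=7  r:3=>tig=1,lo=1
L=7*4+1=29  i=1=1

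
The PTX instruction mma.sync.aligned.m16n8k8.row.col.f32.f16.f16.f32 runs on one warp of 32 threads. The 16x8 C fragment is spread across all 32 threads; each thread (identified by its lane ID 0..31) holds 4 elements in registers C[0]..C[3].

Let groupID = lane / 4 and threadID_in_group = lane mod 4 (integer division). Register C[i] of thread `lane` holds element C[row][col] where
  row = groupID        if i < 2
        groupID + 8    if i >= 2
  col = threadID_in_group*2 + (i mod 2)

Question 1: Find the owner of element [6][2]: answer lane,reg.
r=6→G=6,rhi=0  c=2→T=1,p=0
L=6*4+1=25  i=0*2+0=0

25,0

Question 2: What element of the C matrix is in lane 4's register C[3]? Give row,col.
9,1

L=4⇒gr=4>>2=1, th=4&3=0
[3]⇒row 1+8=9  col 0·2+1=1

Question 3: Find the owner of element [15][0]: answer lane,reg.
28,2

r=15->g=7,rb=1  c=0->t=0,b0=0
L=7*4+0=28  i=1*2+0=2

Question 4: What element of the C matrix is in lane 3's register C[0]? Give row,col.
0,6

lane 3: g=0 (3/4), t=3 (3%4)
i=0: r=0+0=0, c=3*2+0=6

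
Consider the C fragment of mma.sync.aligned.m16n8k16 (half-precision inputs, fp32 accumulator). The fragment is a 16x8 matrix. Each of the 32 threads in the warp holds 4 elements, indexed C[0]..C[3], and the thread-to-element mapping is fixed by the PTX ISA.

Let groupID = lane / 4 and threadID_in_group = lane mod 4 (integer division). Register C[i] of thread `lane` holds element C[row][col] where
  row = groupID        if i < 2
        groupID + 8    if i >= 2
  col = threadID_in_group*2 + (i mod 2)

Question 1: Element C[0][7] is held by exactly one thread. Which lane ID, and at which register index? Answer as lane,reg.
r=0->g=0,rb=0  c=7->t=3,b0=1
L=0*4+3=3  i=0*2+1=1

3,1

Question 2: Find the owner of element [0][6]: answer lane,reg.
r=0→G=0,rhi=0  c=6→T=3,p=0
L=0*4+3=3  i=0*2+0=0

3,0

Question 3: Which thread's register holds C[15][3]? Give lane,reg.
r:15=>grp=7,rB=1  c:3=>tig=1,lo=1
L=7*4+1=29  i=1*2+1=3

29,3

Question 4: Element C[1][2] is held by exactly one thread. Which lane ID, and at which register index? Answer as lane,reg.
5,0

r=1->g=1,rb=0  c=2->t=1,b0=0
L=1*4+1=5  i=0*2+0=0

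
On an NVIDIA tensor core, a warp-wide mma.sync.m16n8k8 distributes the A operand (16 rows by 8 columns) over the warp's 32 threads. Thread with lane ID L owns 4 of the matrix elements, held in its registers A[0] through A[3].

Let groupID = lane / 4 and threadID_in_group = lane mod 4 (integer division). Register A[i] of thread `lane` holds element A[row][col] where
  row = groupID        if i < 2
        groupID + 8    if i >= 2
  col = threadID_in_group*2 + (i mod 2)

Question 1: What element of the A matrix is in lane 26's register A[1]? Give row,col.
6,5

lane 26→26/4=6, 26 mod 4=2
i=1  r:6+0→6  c:2·2+1→5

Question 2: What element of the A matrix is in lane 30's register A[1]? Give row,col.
L=30⇒gr=30>>2=7, th=30&3=2
[1]⇒row 7+0=7  col 2·2+1=5

7,5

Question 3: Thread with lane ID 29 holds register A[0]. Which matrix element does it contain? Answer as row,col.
7,2

29: gid=7,tid=1
[0] (7+0,1*2+0) = (7,2)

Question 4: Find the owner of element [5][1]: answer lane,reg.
r: 5->gid=5,r8=0  c: 1->tid=0,i&1=1
L=5*4+0=20  i=0*2+1=1

20,1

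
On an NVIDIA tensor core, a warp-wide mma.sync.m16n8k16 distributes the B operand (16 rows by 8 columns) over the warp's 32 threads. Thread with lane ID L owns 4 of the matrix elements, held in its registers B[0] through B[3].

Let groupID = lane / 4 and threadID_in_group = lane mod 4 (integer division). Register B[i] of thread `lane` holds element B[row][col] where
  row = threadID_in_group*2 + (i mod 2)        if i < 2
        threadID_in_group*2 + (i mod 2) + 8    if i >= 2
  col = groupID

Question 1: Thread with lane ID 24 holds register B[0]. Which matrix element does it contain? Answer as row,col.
0,6

lane 24: G=6 (24/4), T=0 (24%4)
i=0: r=0*2+0+0=0, c=G=6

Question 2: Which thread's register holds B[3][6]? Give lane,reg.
25,1

c: 6->gid=6  r: 3->r8=0,tid=1,i&1=1
L=6*4+1=25  i=0*2+1=1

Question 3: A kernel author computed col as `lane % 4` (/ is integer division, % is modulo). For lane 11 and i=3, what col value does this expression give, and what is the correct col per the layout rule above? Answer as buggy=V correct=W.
`lane % 4`[11,3]⇒3
lane 11⇒11/4=2, 11 mod 4=3
i=3  r:2·3+1+8⇒15  c:2
col: 3 vs 2

buggy=3 correct=2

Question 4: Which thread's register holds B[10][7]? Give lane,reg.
29,2

c:7=>grp=7  r:10=>rB=1,tig=1,lo=0
L=7*4+1=29  i=1*2+0=2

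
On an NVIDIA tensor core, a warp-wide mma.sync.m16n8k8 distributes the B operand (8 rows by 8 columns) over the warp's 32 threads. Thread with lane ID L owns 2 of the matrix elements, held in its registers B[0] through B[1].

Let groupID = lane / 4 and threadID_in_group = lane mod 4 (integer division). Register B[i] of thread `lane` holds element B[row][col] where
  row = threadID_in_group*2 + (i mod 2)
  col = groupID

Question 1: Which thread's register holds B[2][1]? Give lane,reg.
5,0

c=1⇒gr=1  r=2⇒th=1,odd=0
L=1*4+1=5  i=0=0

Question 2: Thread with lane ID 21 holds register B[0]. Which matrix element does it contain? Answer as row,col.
2,5

L=21⇒gr=21>>2=5, th=21&3=1
[0]⇒row 1·2+0=2  col gr=5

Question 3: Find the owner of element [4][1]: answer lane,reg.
c: 1->gid=1  r: 4->tid=2,i&1=0
L=1*4+2=6  i=0=0

6,0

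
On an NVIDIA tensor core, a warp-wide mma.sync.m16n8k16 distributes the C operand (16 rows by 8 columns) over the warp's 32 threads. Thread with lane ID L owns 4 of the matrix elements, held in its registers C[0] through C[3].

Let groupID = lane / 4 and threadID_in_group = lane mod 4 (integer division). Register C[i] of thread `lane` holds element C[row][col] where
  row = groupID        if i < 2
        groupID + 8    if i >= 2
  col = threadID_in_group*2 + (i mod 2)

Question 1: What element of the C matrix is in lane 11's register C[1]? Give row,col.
2,7

11: g=2,t=3
[1] (2+0,3*2+1) = (2,7)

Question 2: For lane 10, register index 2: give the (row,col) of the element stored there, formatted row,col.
10: G=2,T=2
[2] (2+8,2*2+0) = (10,4)

10,4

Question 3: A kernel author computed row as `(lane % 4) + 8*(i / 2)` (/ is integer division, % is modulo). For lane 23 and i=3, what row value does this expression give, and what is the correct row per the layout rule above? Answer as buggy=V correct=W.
`(lane % 4) + 8*(i / 2)`[23,3]→11
L=23→G=23>>2=5, T=23&3=3
[3]→row 5+8=13  col 3·2+1=7
row: 11 vs 13

buggy=11 correct=13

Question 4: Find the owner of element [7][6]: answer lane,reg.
r=7→G=7,rhi=0  c=6→T=3,p=0
L=7*4+3=31  i=0*2+0=0

31,0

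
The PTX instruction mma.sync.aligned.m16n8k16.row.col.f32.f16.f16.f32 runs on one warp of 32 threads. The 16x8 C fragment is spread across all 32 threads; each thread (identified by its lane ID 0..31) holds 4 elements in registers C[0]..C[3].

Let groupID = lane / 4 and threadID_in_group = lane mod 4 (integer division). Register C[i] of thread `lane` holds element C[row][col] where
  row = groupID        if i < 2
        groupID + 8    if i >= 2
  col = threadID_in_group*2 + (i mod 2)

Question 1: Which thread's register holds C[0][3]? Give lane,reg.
r=0→G=0,rhi=0  c=3→T=1,p=1
L=0*4+1=1  i=0*2+1=1

1,1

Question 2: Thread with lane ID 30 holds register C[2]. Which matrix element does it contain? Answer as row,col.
15,4

lane 30->30/4=7, 30 mod 4=2
i=2  r:7+8->15  c:2·2+0->4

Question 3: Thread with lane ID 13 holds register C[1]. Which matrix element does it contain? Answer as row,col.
lane 13=>13/4=3, 13 mod 4=1
i=1  r:3+0=>3  c:2·1+1=>3

3,3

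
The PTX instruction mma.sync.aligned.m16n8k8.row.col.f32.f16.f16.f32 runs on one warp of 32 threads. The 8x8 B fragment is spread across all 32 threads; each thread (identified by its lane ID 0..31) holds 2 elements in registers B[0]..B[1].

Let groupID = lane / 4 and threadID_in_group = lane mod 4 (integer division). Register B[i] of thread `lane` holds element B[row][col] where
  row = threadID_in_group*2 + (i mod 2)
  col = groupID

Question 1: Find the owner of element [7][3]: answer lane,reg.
15,1

c=3⇒gr=3  r=7⇒th=3,odd=1
L=3*4+3=15  i=1=1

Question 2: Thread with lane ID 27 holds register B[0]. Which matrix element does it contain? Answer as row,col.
L=27→G=27>>2=6, T=27&3=3
[0]→row 3·2+0=6  col G=6

6,6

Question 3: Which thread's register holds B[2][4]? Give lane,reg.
c=4⇒gr=4  r=2⇒th=1,odd=0
L=4*4+1=17  i=0=0

17,0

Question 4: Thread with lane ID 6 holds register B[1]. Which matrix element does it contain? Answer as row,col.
6: grp=1,tig=2
[1] (2*2+1,1) = (5,1)

5,1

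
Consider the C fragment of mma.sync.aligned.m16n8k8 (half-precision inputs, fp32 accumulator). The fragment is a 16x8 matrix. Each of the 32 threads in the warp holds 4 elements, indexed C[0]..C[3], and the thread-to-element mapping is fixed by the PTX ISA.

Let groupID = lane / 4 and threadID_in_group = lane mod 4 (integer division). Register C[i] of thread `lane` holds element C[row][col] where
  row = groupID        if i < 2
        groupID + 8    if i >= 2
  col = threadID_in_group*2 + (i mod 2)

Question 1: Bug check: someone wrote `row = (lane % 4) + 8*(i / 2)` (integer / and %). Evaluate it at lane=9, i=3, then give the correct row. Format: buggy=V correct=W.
`(lane % 4) + 8*(i / 2)`[9,3]->9
lane 9: gid=2 (9/4), tid=1 (9%4)
i=3: r=2+8=10, c=1*2+1=3
row: 9 vs 10

buggy=9 correct=10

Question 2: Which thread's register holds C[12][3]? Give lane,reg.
r=12→G=4,rhi=1  c=3→T=1,p=1
L=4*4+1=17  i=1*2+1=3

17,3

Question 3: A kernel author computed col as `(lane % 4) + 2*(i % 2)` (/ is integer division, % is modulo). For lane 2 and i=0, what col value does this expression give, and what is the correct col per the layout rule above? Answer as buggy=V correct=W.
`(lane % 4) + 2*(i % 2)`[2,0]⇒2
lane 2: gr=0 (2/4), th=2 (2%4)
i=0: r=0+0=0, c=2*2+0=4
col: 2 vs 4

buggy=2 correct=4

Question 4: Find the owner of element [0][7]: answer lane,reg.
3,1

r=0→G=0,rhi=0  c=7→T=3,p=1
L=0*4+3=3  i=0*2+1=1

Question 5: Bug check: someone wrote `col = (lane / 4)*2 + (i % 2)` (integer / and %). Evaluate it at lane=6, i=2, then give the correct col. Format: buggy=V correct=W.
`(lane / 4)*2 + (i % 2)`[6,2]→2
lane 6: G=1 (6/4), T=2 (6%4)
i=2: r=1+8=9, c=2*2+0=4
col: 2 vs 4

buggy=2 correct=4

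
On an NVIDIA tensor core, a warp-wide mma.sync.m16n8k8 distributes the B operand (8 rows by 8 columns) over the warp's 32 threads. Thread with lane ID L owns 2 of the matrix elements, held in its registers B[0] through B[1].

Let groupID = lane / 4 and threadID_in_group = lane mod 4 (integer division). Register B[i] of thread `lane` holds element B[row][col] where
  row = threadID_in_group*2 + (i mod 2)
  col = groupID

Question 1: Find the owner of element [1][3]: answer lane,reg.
c=3⇒gr=3  r=1⇒th=0,odd=1
L=3*4+0=12  i=1=1

12,1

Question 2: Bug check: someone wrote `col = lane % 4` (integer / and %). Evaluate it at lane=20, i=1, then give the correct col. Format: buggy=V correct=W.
`lane % 4`[20,1]->0
L=20->gid=20>>2=5, tid=20&3=0
[1]->row 0·2+1=1  col gid=5
col: 0 vs 5

buggy=0 correct=5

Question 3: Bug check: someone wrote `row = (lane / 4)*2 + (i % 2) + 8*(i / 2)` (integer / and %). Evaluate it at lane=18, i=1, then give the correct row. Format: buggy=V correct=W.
`(lane / 4)*2 + (i % 2) + 8*(i / 2)`[18,1]->9
lane 18: gid=4 (18/4), tid=2 (18%4)
i=1: r=2*2+1=5, c=gid=4
row: 9 vs 5

buggy=9 correct=5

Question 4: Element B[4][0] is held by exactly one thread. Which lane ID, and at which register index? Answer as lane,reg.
c:0=>grp=0  r:4=>tig=2,lo=0
L=0*4+2=2  i=0=0

2,0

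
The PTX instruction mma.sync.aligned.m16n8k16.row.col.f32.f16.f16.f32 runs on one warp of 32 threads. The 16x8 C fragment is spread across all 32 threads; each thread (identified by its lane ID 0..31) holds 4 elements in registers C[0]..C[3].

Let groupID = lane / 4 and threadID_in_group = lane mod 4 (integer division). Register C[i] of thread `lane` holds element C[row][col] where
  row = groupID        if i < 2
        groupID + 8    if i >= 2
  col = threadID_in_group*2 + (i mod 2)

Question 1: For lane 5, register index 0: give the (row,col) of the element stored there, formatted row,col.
1,2

L=5->gid=5>>2=1, tid=5&3=1
[0]->row 1+0=1  col 1·2+0=2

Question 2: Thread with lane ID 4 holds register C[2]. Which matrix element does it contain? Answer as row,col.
9,0

lane 4->4/4=1, 4 mod 4=0
i=2  r:1+8->9  c:2·0+0->0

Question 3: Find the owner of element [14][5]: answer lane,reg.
r=14->g=6,rb=1  c=5->t=2,b0=1
L=6*4+2=26  i=1*2+1=3

26,3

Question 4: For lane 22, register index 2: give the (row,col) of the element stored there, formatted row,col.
lane 22: gr=5 (22/4), th=2 (22%4)
i=2: r=5+8=13, c=2*2+0=4

13,4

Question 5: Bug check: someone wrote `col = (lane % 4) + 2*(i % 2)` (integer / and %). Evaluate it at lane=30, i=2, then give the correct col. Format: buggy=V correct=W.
buggy=2 correct=4

`(lane % 4) + 2*(i % 2)`[30,2]→2
lane 30→30/4=7, 30 mod 4=2
i=2  r:7+8→15  c:2·2+0→4
col: 2 vs 4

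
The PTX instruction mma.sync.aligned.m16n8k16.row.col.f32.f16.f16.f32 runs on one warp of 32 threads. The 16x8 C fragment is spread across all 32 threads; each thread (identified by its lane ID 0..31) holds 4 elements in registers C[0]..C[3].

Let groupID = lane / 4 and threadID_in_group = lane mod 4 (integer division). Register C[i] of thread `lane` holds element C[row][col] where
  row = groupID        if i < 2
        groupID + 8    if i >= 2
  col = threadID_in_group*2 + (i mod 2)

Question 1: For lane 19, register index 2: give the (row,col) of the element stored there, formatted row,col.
12,6

19: grp=4,tig=3
[2] (4+8,3*2+0) = (12,6)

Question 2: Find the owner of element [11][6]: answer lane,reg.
r:11=>grp=3,rB=1  c:6=>tig=3,lo=0
L=3*4+3=15  i=1*2+0=2

15,2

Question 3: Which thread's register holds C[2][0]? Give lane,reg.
8,0

r: 2->gid=2,r8=0  c: 0->tid=0,i&1=0
L=2*4+0=8  i=0*2+0=0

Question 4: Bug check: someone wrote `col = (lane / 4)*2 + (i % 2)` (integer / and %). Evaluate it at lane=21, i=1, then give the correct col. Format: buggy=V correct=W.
buggy=11 correct=3

`(lane / 4)*2 + (i % 2)`[21,1]→11
21: G=5,T=1
[1] (5+0,1*2+1) = (5,3)
col: 11 vs 3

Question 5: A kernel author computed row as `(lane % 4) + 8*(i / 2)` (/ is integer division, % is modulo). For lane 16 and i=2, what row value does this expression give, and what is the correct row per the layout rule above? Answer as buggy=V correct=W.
buggy=8 correct=12

`(lane % 4) + 8*(i / 2)`[16,2]->8
lane 16: gid=4 (16/4), tid=0 (16%4)
i=2: r=4+8=12, c=0*2+0=0
row: 8 vs 12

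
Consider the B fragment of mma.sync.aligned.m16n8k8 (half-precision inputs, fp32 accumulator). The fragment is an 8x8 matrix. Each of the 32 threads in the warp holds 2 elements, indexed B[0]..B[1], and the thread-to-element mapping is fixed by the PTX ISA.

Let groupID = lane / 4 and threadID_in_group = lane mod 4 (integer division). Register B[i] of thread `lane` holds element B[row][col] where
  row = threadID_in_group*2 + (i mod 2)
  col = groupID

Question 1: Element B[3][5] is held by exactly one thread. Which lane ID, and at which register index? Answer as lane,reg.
21,1

c:5=>grp=5  r:3=>tig=1,lo=1
L=5*4+1=21  i=1=1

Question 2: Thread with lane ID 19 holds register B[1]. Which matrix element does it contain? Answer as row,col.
7,4

L=19=>grp=19>>2=4, tig=19&3=3
[1]=>row 3·2+1=7  col grp=4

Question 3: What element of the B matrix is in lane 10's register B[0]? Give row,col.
4,2

lane 10->10/4=2, 10 mod 4=2
i=0  r:2·2+0->4  c:2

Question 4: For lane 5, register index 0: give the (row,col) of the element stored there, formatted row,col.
lane 5: G=1 (5/4), T=1 (5%4)
i=0: r=1*2+0=2, c=G=1

2,1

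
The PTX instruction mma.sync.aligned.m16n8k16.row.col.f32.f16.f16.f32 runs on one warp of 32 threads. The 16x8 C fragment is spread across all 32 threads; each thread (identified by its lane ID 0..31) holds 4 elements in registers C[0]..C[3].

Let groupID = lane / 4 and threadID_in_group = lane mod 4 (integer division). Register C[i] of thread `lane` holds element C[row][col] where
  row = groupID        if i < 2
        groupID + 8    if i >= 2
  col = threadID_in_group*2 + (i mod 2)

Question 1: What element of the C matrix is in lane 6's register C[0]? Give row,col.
L=6→G=6>>2=1, T=6&3=2
[0]→row 1+0=1  col 2·2+0=4

1,4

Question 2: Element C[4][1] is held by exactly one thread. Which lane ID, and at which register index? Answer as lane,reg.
16,1

r: 4->gid=4,r8=0  c: 1->tid=0,i&1=1
L=4*4+0=16  i=0*2+1=1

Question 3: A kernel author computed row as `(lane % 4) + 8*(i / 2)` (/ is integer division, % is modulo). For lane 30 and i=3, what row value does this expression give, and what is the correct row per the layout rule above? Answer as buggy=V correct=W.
buggy=10 correct=15

`(lane % 4) + 8*(i / 2)`[30,3]→10
30: G=7,T=2
[3] (7+8,2*2+1) = (15,5)
row: 10 vs 15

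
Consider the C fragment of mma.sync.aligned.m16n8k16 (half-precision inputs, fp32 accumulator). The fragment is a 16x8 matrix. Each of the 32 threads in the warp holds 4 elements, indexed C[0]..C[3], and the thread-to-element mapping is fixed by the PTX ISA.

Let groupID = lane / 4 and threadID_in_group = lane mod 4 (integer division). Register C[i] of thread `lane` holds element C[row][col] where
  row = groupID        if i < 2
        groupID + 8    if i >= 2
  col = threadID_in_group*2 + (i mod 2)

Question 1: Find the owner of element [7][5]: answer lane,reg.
r:7=>grp=7,rB=0  c:5=>tig=2,lo=1
L=7*4+2=30  i=0*2+1=1

30,1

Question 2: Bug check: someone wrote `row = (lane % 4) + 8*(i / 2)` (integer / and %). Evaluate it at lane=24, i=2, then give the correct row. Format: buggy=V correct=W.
buggy=8 correct=14

`(lane % 4) + 8*(i / 2)`[24,2]→8
lane 24→24/4=6, 24 mod 4=0
i=2  r:6+8→14  c:2·0+0→0
row: 8 vs 14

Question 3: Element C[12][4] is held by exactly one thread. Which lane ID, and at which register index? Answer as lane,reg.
r:12=>grp=4,rB=1  c:4=>tig=2,lo=0
L=4*4+2=18  i=1*2+0=2

18,2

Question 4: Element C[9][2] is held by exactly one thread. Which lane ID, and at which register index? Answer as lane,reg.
r=9⇒gr=1,Rb=1  c=2⇒th=1,odd=0
L=1*4+1=5  i=1*2+0=2

5,2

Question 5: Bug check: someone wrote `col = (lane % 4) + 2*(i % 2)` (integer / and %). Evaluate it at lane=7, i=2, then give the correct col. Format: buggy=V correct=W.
buggy=3 correct=6

`(lane % 4) + 2*(i % 2)`[7,2]->3
L=7->gid=7>>2=1, tid=7&3=3
[2]->row 1+8=9  col 3·2+0=6
col: 3 vs 6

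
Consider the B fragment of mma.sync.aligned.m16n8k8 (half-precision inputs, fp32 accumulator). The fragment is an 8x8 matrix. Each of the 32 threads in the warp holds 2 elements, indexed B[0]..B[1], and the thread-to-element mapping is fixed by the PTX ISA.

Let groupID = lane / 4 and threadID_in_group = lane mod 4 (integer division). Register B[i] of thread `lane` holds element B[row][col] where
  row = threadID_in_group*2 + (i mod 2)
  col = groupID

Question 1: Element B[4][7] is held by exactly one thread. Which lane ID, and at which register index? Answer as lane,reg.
c=7⇒gr=7  r=4⇒th=2,odd=0
L=7*4+2=30  i=0=0

30,0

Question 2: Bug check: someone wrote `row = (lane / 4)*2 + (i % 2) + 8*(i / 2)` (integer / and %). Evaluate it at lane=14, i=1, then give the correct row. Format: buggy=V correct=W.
`(lane / 4)*2 + (i % 2) + 8*(i / 2)`[14,1]->7
lane 14->14/4=3, 14 mod 4=2
i=1  r:2·2+1->5  c:3
row: 7 vs 5

buggy=7 correct=5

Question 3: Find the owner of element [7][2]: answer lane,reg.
c=2→G=2  r=7→T=3,p=1
L=2*4+3=11  i=1=1

11,1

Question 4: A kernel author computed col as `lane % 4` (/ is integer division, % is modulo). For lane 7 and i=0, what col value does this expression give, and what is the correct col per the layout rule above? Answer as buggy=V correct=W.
buggy=3 correct=1

`lane % 4`[7,0]→3
L=7→G=7>>2=1, T=7&3=3
[0]→row 3·2+0=6  col G=1
col: 3 vs 1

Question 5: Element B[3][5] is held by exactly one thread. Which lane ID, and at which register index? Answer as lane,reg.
c=5⇒gr=5  r=3⇒th=1,odd=1
L=5*4+1=21  i=1=1

21,1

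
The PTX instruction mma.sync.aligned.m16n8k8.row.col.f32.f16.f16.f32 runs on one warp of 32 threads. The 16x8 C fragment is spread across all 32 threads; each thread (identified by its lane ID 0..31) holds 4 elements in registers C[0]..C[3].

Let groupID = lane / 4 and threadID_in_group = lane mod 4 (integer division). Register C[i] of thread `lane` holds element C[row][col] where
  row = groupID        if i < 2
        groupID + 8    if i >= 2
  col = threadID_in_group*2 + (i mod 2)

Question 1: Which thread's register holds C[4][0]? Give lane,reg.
r=4->g=4,rb=0  c=0->t=0,b0=0
L=4*4+0=16  i=0*2+0=0

16,0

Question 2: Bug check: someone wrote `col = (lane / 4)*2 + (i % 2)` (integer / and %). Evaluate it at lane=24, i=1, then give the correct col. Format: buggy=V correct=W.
buggy=13 correct=1

`(lane / 4)*2 + (i % 2)`[24,1]⇒13
lane 24⇒24/4=6, 24 mod 4=0
i=1  r:6+0⇒6  c:2·0+1⇒1
col: 13 vs 1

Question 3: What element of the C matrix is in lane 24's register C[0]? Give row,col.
lane 24: grp=6 (24/4), tig=0 (24%4)
i=0: r=6+0=6, c=0*2+0=0

6,0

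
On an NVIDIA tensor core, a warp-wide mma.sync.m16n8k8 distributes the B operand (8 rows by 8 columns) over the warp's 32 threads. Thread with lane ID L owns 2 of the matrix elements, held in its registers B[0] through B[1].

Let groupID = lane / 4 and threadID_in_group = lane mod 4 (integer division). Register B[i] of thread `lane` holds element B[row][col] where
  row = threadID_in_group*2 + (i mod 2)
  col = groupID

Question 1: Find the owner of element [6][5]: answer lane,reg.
c=5->g=5  r=6->t=3,b0=0
L=5*4+3=23  i=0=0

23,0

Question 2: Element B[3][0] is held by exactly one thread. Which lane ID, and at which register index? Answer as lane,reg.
1,1

c=0⇒gr=0  r=3⇒th=1,odd=1
L=0*4+1=1  i=1=1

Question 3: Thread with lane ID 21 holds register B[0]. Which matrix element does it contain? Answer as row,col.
2,5

lane 21→21/4=5, 21 mod 4=1
i=0  r:2·1+0→2  c:5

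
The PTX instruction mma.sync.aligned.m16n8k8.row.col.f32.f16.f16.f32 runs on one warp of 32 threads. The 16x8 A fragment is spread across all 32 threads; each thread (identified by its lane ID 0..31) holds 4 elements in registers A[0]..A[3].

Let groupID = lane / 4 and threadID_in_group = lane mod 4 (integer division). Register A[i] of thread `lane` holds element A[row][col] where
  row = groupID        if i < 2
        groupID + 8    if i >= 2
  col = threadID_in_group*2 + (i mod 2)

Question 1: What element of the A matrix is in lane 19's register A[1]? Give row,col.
4,7

lane 19->19/4=4, 19 mod 4=3
i=1  r:4+0->4  c:2·3+1->7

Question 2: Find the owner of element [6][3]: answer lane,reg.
r=6→G=6,rhi=0  c=3→T=1,p=1
L=6*4+1=25  i=0*2+1=1

25,1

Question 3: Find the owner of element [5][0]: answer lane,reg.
20,0

r=5→G=5,rhi=0  c=0→T=0,p=0
L=5*4+0=20  i=0*2+0=0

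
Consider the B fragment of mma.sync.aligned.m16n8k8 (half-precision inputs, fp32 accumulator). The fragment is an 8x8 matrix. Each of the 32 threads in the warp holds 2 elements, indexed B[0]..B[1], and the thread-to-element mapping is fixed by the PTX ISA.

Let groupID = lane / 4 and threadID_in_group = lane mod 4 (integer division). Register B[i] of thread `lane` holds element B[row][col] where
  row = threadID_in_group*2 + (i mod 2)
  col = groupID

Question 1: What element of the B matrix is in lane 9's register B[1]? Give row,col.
3,2

9: grp=2,tig=1
[1] (1*2+1,2) = (3,2)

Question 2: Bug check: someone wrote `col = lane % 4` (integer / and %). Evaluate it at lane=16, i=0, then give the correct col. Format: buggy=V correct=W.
buggy=0 correct=4

`lane % 4`[16,0]->0
L=16->g=16>>2=4, t=16&3=0
[0]->row 0·2+0=0  col g=4
col: 0 vs 4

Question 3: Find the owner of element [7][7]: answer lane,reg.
31,1

c=7⇒gr=7  r=7⇒th=3,odd=1
L=7*4+3=31  i=1=1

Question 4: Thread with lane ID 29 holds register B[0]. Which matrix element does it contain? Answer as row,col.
2,7

lane 29: gr=7 (29/4), th=1 (29%4)
i=0: r=1*2+0=2, c=gr=7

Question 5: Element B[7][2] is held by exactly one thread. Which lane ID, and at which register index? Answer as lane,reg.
11,1

c:2=>grp=2  r:7=>tig=3,lo=1
L=2*4+3=11  i=1=1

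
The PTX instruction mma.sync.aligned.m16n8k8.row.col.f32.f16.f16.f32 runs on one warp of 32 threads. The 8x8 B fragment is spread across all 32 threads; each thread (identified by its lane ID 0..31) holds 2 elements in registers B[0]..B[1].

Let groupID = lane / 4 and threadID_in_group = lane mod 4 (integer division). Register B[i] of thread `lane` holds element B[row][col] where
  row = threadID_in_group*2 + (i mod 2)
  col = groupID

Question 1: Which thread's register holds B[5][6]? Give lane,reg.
c=6⇒gr=6  r=5⇒th=2,odd=1
L=6*4+2=26  i=1=1

26,1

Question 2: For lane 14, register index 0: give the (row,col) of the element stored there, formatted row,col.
4,3

L=14->gid=14>>2=3, tid=14&3=2
[0]->row 2·2+0=4  col gid=3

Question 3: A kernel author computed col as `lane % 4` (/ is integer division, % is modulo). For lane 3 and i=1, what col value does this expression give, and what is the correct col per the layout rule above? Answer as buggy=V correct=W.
buggy=3 correct=0

`lane % 4`[3,1]→3
3: G=0,T=3
[1] (3*2+1,0) = (7,0)
col: 3 vs 0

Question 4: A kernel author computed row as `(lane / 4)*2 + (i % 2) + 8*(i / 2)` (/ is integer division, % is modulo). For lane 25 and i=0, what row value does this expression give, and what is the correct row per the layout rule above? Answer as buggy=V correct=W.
buggy=12 correct=2

`(lane / 4)*2 + (i % 2) + 8*(i / 2)`[25,0]⇒12
25: gr=6,th=1
[0] (1*2+0,6) = (2,6)
row: 12 vs 2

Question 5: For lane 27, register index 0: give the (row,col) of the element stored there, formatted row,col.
6,6

lane 27: gr=6 (27/4), th=3 (27%4)
i=0: r=3*2+0=6, c=gr=6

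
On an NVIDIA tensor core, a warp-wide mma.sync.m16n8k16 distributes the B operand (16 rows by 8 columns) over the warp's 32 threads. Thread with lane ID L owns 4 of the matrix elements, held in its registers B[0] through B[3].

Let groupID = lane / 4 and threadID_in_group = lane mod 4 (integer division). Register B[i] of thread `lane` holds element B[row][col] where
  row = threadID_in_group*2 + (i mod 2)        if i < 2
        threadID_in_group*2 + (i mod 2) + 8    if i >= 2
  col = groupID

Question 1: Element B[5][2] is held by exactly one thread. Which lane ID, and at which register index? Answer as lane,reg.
c: 2->gid=2  r: 5->r8=0,tid=2,i&1=1
L=2*4+2=10  i=0*2+1=1

10,1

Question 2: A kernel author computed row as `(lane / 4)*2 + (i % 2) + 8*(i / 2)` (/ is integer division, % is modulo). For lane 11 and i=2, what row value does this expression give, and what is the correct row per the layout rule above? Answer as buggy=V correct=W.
`(lane / 4)*2 + (i % 2) + 8*(i / 2)`[11,2]->12
lane 11->11/4=2, 11 mod 4=3
i=2  r:2·3+0+8->14  c:2
row: 12 vs 14

buggy=12 correct=14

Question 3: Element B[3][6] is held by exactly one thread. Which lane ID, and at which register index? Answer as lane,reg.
c:6=>grp=6  r:3=>rB=0,tig=1,lo=1
L=6*4+1=25  i=0*2+1=1

25,1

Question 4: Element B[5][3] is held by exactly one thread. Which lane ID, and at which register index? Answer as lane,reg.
c=3⇒gr=3  r=5⇒Rb=0,th=2,odd=1
L=3*4+2=14  i=0*2+1=1

14,1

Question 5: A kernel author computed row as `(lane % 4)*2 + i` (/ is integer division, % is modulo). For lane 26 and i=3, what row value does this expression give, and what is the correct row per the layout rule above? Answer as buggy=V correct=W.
`(lane % 4)*2 + i`[26,3]->7
lane 26->26/4=6, 26 mod 4=2
i=3  r:2·2+1+8->13  c:6
row: 7 vs 13

buggy=7 correct=13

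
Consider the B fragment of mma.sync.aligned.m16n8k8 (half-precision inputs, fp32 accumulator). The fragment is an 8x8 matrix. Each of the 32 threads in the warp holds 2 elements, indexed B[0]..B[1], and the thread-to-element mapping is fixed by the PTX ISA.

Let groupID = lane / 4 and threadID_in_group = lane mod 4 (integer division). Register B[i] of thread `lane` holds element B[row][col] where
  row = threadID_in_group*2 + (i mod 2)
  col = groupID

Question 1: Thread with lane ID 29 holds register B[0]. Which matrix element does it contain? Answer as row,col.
L=29=>grp=29>>2=7, tig=29&3=1
[0]=>row 1·2+0=2  col grp=7

2,7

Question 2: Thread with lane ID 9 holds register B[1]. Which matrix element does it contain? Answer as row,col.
lane 9: grp=2 (9/4), tig=1 (9%4)
i=1: r=1*2+1=3, c=grp=2

3,2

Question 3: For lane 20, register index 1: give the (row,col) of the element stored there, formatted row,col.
1,5

L=20=>grp=20>>2=5, tig=20&3=0
[1]=>row 0·2+1=1  col grp=5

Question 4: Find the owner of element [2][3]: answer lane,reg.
c=3→G=3  r=2→T=1,p=0
L=3*4+1=13  i=0=0

13,0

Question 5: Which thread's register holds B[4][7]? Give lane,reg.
30,0

c=7→G=7  r=4→T=2,p=0
L=7*4+2=30  i=0=0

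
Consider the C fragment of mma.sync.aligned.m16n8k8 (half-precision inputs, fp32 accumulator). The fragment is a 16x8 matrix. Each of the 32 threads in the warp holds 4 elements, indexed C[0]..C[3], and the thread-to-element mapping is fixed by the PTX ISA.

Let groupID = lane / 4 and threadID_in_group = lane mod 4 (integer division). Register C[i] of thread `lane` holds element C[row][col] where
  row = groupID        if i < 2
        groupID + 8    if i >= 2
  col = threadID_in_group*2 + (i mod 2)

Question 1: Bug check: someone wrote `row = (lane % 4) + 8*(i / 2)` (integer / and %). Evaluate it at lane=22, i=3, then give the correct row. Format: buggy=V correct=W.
`(lane % 4) + 8*(i / 2)`[22,3]⇒10
lane 22⇒22/4=5, 22 mod 4=2
i=3  r:5+8⇒13  c:2·2+1⇒5
row: 10 vs 13

buggy=10 correct=13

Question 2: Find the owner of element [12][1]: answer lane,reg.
r=12->g=4,rb=1  c=1->t=0,b0=1
L=4*4+0=16  i=1*2+1=3

16,3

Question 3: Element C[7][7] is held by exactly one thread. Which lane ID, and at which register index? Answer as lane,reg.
31,1

r=7->g=7,rb=0  c=7->t=3,b0=1
L=7*4+3=31  i=0*2+1=1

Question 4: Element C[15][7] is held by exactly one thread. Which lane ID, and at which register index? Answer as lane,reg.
r=15->g=7,rb=1  c=7->t=3,b0=1
L=7*4+3=31  i=1*2+1=3

31,3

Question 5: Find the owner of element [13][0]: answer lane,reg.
20,2

r=13->g=5,rb=1  c=0->t=0,b0=0
L=5*4+0=20  i=1*2+0=2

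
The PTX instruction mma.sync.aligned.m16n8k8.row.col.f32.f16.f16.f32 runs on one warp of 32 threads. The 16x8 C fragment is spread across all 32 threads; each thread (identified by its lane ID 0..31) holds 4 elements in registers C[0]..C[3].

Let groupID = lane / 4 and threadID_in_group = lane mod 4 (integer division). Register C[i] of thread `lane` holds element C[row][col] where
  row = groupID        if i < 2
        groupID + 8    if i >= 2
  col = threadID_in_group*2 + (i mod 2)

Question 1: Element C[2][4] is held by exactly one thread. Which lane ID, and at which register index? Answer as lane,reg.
10,0

r=2->g=2,rb=0  c=4->t=2,b0=0
L=2*4+2=10  i=0*2+0=0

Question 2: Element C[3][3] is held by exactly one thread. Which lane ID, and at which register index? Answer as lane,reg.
r=3→G=3,rhi=0  c=3→T=1,p=1
L=3*4+1=13  i=0*2+1=1

13,1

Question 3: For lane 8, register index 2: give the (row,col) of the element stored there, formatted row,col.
10,0

lane 8: G=2 (8/4), T=0 (8%4)
i=2: r=2+8=10, c=0*2+0=0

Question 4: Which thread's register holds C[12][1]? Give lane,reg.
16,3

r=12⇒gr=4,Rb=1  c=1⇒th=0,odd=1
L=4*4+0=16  i=1*2+1=3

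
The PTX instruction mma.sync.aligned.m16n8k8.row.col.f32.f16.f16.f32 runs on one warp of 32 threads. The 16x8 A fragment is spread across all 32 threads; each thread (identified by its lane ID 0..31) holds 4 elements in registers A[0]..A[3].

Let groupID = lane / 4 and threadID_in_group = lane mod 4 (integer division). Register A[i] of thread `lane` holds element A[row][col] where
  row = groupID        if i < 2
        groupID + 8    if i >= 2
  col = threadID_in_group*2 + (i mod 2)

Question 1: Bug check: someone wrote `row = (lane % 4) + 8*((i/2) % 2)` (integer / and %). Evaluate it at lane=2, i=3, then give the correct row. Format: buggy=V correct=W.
`(lane % 4) + 8*((i/2) % 2)`[2,3]⇒10
2: gr=0,th=2
[3] (0+8,2*2+1) = (8,5)
row: 10 vs 8

buggy=10 correct=8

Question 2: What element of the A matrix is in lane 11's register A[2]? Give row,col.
10,6

11: gid=2,tid=3
[2] (2+8,3*2+0) = (10,6)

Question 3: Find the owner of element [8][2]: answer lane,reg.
1,2

r: 8->gid=0,r8=1  c: 2->tid=1,i&1=0
L=0*4+1=1  i=1*2+0=2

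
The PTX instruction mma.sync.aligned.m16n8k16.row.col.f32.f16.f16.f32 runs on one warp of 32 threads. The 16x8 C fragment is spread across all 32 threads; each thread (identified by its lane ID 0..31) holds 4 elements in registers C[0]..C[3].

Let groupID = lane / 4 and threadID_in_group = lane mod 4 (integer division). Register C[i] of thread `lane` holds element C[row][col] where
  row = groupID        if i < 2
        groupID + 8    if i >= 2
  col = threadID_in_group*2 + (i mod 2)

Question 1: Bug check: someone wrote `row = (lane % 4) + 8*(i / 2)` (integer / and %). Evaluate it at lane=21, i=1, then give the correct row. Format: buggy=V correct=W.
buggy=1 correct=5

`(lane % 4) + 8*(i / 2)`[21,1]->1
21: gid=5,tid=1
[1] (5+0,1*2+1) = (5,3)
row: 1 vs 5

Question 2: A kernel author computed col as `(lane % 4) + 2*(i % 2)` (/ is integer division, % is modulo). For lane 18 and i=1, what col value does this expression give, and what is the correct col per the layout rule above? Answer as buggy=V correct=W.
buggy=4 correct=5

`(lane % 4) + 2*(i % 2)`[18,1]=>4
lane 18: grp=4 (18/4), tig=2 (18%4)
i=1: r=4+0=4, c=2*2+1=5
col: 4 vs 5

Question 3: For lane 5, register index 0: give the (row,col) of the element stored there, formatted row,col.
1,2

L=5=>grp=5>>2=1, tig=5&3=1
[0]=>row 1+0=1  col 1·2+0=2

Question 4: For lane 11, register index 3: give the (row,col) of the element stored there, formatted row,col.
lane 11: gr=2 (11/4), th=3 (11%4)
i=3: r=2+8=10, c=3*2+1=7

10,7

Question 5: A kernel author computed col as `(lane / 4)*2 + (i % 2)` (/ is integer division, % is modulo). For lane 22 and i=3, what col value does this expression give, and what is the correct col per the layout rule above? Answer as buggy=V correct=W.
buggy=11 correct=5

`(lane / 4)*2 + (i % 2)`[22,3]=>11
lane 22: grp=5 (22/4), tig=2 (22%4)
i=3: r=5+8=13, c=2*2+1=5
col: 11 vs 5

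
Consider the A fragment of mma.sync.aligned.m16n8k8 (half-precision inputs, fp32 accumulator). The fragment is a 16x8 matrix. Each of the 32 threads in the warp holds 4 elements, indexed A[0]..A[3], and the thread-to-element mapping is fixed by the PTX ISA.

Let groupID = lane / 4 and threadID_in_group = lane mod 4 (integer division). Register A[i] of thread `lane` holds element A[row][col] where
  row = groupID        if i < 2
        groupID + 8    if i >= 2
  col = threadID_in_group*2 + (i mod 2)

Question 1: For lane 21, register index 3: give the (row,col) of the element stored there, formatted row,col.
13,3

lane 21→21/4=5, 21 mod 4=1
i=3  r:5+8→13  c:2·1+1→3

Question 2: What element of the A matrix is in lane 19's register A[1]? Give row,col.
19: gr=4,th=3
[1] (4+0,3*2+1) = (4,7)

4,7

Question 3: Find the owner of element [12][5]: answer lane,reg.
r=12→G=4,rhi=1  c=5→T=2,p=1
L=4*4+2=18  i=1*2+1=3

18,3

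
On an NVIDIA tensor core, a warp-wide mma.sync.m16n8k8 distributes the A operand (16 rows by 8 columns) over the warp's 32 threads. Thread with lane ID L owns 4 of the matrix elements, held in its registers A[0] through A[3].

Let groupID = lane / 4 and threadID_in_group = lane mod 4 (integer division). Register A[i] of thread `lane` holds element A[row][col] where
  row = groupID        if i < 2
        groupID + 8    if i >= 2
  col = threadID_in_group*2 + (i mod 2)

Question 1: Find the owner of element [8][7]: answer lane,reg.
r=8->g=0,rb=1  c=7->t=3,b0=1
L=0*4+3=3  i=1*2+1=3

3,3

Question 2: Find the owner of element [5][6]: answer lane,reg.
r: 5->gid=5,r8=0  c: 6->tid=3,i&1=0
L=5*4+3=23  i=0*2+0=0

23,0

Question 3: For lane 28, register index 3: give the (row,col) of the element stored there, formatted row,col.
L=28->g=28>>2=7, t=28&3=0
[3]->row 7+8=15  col 0·2+1=1

15,1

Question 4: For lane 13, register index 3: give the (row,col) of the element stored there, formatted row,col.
L=13⇒gr=13>>2=3, th=13&3=1
[3]⇒row 3+8=11  col 1·2+1=3

11,3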